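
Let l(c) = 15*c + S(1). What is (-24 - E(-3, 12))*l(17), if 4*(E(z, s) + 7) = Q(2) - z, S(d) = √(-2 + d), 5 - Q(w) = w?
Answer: -9435/2 - 37*I/2 ≈ -4717.5 - 18.5*I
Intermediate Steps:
Q(w) = 5 - w
l(c) = I + 15*c (l(c) = 15*c + √(-2 + 1) = 15*c + √(-1) = 15*c + I = I + 15*c)
E(z, s) = -25/4 - z/4 (E(z, s) = -7 + ((5 - 1*2) - z)/4 = -7 + ((5 - 2) - z)/4 = -7 + (3 - z)/4 = -7 + (¾ - z/4) = -25/4 - z/4)
(-24 - E(-3, 12))*l(17) = (-24 - (-25/4 - ¼*(-3)))*(I + 15*17) = (-24 - (-25/4 + ¾))*(I + 255) = (-24 - 1*(-11/2))*(255 + I) = (-24 + 11/2)*(255 + I) = -37*(255 + I)/2 = -9435/2 - 37*I/2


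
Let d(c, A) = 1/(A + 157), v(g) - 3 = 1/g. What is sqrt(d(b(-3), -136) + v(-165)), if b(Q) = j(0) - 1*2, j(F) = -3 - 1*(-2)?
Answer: sqrt(450835)/385 ≈ 1.7440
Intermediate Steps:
v(g) = 3 + 1/g
j(F) = -1 (j(F) = -3 + 2 = -1)
b(Q) = -3 (b(Q) = -1 - 1*2 = -1 - 2 = -3)
d(c, A) = 1/(157 + A)
sqrt(d(b(-3), -136) + v(-165)) = sqrt(1/(157 - 136) + (3 + 1/(-165))) = sqrt(1/21 + (3 - 1/165)) = sqrt(1/21 + 494/165) = sqrt(1171/385) = sqrt(450835)/385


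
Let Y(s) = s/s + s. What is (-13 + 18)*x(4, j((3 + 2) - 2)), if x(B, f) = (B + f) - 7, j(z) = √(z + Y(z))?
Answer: -15 + 5*√7 ≈ -1.7712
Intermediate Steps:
Y(s) = 1 + s
j(z) = √(1 + 2*z) (j(z) = √(z + (1 + z)) = √(1 + 2*z))
x(B, f) = -7 + B + f
(-13 + 18)*x(4, j((3 + 2) - 2)) = (-13 + 18)*(-7 + 4 + √(1 + 2*((3 + 2) - 2))) = 5*(-7 + 4 + √(1 + 2*(5 - 2))) = 5*(-7 + 4 + √(1 + 2*3)) = 5*(-7 + 4 + √(1 + 6)) = 5*(-7 + 4 + √7) = 5*(-3 + √7) = -15 + 5*√7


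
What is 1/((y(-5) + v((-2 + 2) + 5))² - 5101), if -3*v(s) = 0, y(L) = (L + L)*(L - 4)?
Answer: 1/2999 ≈ 0.00033344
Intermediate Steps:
y(L) = 2*L*(-4 + L) (y(L) = (2*L)*(-4 + L) = 2*L*(-4 + L))
v(s) = 0 (v(s) = -⅓*0 = 0)
1/((y(-5) + v((-2 + 2) + 5))² - 5101) = 1/((2*(-5)*(-4 - 5) + 0)² - 5101) = 1/((2*(-5)*(-9) + 0)² - 5101) = 1/((90 + 0)² - 5101) = 1/(90² - 5101) = 1/(8100 - 5101) = 1/2999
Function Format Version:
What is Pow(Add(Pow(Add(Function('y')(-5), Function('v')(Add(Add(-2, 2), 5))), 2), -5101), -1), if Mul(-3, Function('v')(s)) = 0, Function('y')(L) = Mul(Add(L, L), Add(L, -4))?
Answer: Rational(1, 2999) ≈ 0.00033344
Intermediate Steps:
Function('y')(L) = Mul(2, L, Add(-4, L)) (Function('y')(L) = Mul(Mul(2, L), Add(-4, L)) = Mul(2, L, Add(-4, L)))
Function('v')(s) = 0 (Function('v')(s) = Mul(Rational(-1, 3), 0) = 0)
Pow(Add(Pow(Add(Function('y')(-5), Function('v')(Add(Add(-2, 2), 5))), 2), -5101), -1) = Pow(Add(Pow(Add(Mul(2, -5, Add(-4, -5)), 0), 2), -5101), -1) = Pow(Add(Pow(Add(Mul(2, -5, -9), 0), 2), -5101), -1) = Pow(Add(Pow(Add(90, 0), 2), -5101), -1) = Pow(Add(Pow(90, 2), -5101), -1) = Pow(Add(8100, -5101), -1) = Pow(2999, -1) = Rational(1, 2999)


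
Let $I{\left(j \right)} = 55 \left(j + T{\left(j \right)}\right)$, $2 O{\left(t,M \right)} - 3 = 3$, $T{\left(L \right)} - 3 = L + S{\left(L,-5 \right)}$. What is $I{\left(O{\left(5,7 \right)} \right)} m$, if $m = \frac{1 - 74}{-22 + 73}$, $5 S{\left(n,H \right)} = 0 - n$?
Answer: $- \frac{11242}{17} \approx -661.29$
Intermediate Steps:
$S{\left(n,H \right)} = - \frac{n}{5}$ ($S{\left(n,H \right)} = \frac{0 - n}{5} = \frac{\left(-1\right) n}{5} = - \frac{n}{5}$)
$T{\left(L \right)} = 3 + \frac{4 L}{5}$ ($T{\left(L \right)} = 3 + \left(L - \frac{L}{5}\right) = 3 + \frac{4 L}{5}$)
$O{\left(t,M \right)} = 3$ ($O{\left(t,M \right)} = \frac{3}{2} + \frac{1}{2} \cdot 3 = \frac{3}{2} + \frac{3}{2} = 3$)
$I{\left(j \right)} = 165 + 99 j$ ($I{\left(j \right)} = 55 \left(j + \left(3 + \frac{4 j}{5}\right)\right) = 55 \left(3 + \frac{9 j}{5}\right) = 165 + 99 j$)
$m = - \frac{73}{51} \approx -1.4314$
$I{\left(O{\left(5,7 \right)} \right)} m = \left(165 + 99 \cdot 3\right) \left(- \frac{73}{51}\right) = \left(165 + 297\right) \left(- \frac{73}{51}\right) = 462 \left(- \frac{73}{51}\right) = - \frac{11242}{17}$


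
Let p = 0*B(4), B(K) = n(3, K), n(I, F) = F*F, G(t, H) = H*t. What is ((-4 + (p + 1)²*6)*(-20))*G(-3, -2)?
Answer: -240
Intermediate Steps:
n(I, F) = F²
B(K) = K²
p = 0 (p = 0*4² = 0*16 = 0)
((-4 + (p + 1)²*6)*(-20))*G(-3, -2) = ((-4 + (0 + 1)²*6)*(-20))*(-2*(-3)) = ((-4 + 1²*6)*(-20))*6 = ((-4 + 1*6)*(-20))*6 = ((-4 + 6)*(-20))*6 = (2*(-20))*6 = -40*6 = -240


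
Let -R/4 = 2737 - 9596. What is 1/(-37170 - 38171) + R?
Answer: 2067055675/75341 ≈ 27436.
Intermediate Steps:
R = 27436 (R = -4*(2737 - 9596) = -4*(-6859) = 27436)
1/(-37170 - 38171) + R = 1/(-37170 - 38171) + 27436 = 1/(-75341) + 27436 = -1/75341 + 27436 = 2067055675/75341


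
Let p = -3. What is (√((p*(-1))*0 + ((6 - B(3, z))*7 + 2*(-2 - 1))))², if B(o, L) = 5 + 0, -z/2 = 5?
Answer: 1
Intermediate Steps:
z = -10 (z = -2*5 = -10)
B(o, L) = 5
(√((p*(-1))*0 + ((6 - B(3, z))*7 + 2*(-2 - 1))))² = (√(-3*(-1)*0 + ((6 - 1*5)*7 + 2*(-2 - 1))))² = (√(3*0 + ((6 - 5)*7 + 2*(-3))))² = (√(0 + (1*7 - 6)))² = (√(0 + (7 - 6)))² = (√(0 + 1))² = (√1)² = 1² = 1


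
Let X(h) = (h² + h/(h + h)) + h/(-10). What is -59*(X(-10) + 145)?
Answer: -29087/2 ≈ -14544.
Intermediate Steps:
X(h) = ½ + h² - h/10 (X(h) = (h² + h/((2*h))) + h*(-⅒) = (h² + (1/(2*h))*h) - h/10 = (h² + ½) - h/10 = (½ + h²) - h/10 = ½ + h² - h/10)
-59*(X(-10) + 145) = -59*((½ + (-10)² - ⅒*(-10)) + 145) = -59*((½ + 100 + 1) + 145) = -59*(203/2 + 145) = -59*493/2 = -29087/2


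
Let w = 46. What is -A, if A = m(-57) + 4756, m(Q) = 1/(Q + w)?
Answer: -52315/11 ≈ -4755.9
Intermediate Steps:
m(Q) = 1/(46 + Q) (m(Q) = 1/(Q + 46) = 1/(46 + Q))
A = 52315/11 (A = 1/(46 - 57) + 4756 = 1/(-11) + 4756 = -1/11 + 4756 = 52315/11 ≈ 4755.9)
-A = -1*52315/11 = -52315/11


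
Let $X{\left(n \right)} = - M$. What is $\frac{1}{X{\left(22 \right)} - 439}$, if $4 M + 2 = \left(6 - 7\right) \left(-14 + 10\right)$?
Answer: $- \frac{2}{879} \approx -0.0022753$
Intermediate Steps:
$M = \frac{1}{2}$ ($M = - \frac{1}{2} + \frac{\left(6 - 7\right) \left(-14 + 10\right)}{4} = - \frac{1}{2} + \frac{\left(-1\right) \left(-4\right)}{4} = - \frac{1}{2} + \frac{1}{4} \cdot 4 = - \frac{1}{2} + 1 = \frac{1}{2} \approx 0.5$)
$X{\left(n \right)} = - \frac{1}{2}$ ($X{\left(n \right)} = \left(-1\right) \frac{1}{2} = - \frac{1}{2}$)
$\frac{1}{X{\left(22 \right)} - 439} = \frac{1}{- \frac{1}{2} - 439} = \frac{1}{- \frac{879}{2}} = - \frac{2}{879}$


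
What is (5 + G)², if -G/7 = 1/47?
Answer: 51984/2209 ≈ 23.533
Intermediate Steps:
G = -7/47 ≈ -0.14894
(5 + G)² = (5 - 7/47)² = (228/47)² = 51984/2209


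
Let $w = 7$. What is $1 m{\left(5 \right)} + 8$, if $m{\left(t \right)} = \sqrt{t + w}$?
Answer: $8 + 2 \sqrt{3} \approx 11.464$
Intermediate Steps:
$m{\left(t \right)} = \sqrt{7 + t}$ ($m{\left(t \right)} = \sqrt{t + 7} = \sqrt{7 + t}$)
$1 m{\left(5 \right)} + 8 = 1 \sqrt{7 + 5} + 8 = 1 \sqrt{12} + 8 = 1 \cdot 2 \sqrt{3} + 8 = 2 \sqrt{3} + 8 = 8 + 2 \sqrt{3}$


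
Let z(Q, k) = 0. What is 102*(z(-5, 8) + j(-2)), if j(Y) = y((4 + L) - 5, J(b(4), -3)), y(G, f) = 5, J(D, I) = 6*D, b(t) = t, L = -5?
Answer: 510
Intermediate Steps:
j(Y) = 5
102*(z(-5, 8) + j(-2)) = 102*(0 + 5) = 102*5 = 510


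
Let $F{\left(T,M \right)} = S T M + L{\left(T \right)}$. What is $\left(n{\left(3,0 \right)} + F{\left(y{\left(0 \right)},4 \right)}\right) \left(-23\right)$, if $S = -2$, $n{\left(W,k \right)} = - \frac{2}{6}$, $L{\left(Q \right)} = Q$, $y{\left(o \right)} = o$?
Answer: $\frac{23}{3} \approx 7.6667$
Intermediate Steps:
$n{\left(W,k \right)} = - \frac{1}{3}$ ($n{\left(W,k \right)} = \left(-2\right) \frac{1}{6} = - \frac{1}{3}$)
$F{\left(T,M \right)} = T - 2 M T$ ($F{\left(T,M \right)} = - 2 T M + T = - 2 M T + T = T - 2 M T$)
$\left(n{\left(3,0 \right)} + F{\left(y{\left(0 \right)},4 \right)}\right) \left(-23\right) = \left(- \frac{1}{3} + 0 \left(1 - 8\right)\right) \left(-23\right) = \left(- \frac{1}{3} + 0 \left(-7\right)\right) \left(-23\right) = \left(- \frac{1}{3} + 0\right) \left(-23\right) = \left(- \frac{1}{3}\right) \left(-23\right) = \frac{23}{3}$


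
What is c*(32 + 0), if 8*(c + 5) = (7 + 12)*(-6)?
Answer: -616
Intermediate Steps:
c = -77/4 (c = -5 + ((7 + 12)*(-6))/8 = -5 + (19*(-6))/8 = -5 + (1/8)*(-114) = -5 - 57/4 = -77/4 ≈ -19.250)
c*(32 + 0) = -77*(32 + 0)/4 = -77/4*32 = -616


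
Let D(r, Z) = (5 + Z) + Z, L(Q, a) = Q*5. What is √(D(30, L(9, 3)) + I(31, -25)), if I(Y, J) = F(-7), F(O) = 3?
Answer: 7*√2 ≈ 9.8995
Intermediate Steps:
L(Q, a) = 5*Q
D(r, Z) = 5 + 2*Z
I(Y, J) = 3
√(D(30, L(9, 3)) + I(31, -25)) = √((5 + 2*(5*9)) + 3) = √((5 + 2*45) + 3) = √((5 + 90) + 3) = √(95 + 3) = √98 = 7*√2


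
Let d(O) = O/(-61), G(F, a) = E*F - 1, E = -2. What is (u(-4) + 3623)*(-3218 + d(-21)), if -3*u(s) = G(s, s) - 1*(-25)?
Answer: -2127053849/183 ≈ -1.1623e+7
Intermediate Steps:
G(F, a) = -1 - 2*F (G(F, a) = -2*F - 1 = -1 - 2*F)
u(s) = -8 + 2*s/3 (u(s) = -((-1 - 2*s) - 1*(-25))/3 = -((-1 - 2*s) + 25)/3 = -(24 - 2*s)/3 = -8 + 2*s/3)
d(O) = -O/61 (d(O) = O*(-1/61) = -O/61)
(u(-4) + 3623)*(-3218 + d(-21)) = ((-8 + (⅔)*(-4)) + 3623)*(-3218 - 1/61*(-21)) = ((-8 - 8/3) + 3623)*(-3218 + 21/61) = (-32/3 + 3623)*(-196277/61) = (10837/3)*(-196277/61) = -2127053849/183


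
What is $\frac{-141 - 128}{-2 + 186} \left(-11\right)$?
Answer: $\frac{2959}{184} \approx 16.082$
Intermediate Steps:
$\frac{-141 - 128}{-2 + 186} \left(-11\right) = - \frac{269}{184} \left(-11\right) = \left(-269\right) \frac{1}{184} \left(-11\right) = \left(- \frac{269}{184}\right) \left(-11\right) = \frac{2959}{184}$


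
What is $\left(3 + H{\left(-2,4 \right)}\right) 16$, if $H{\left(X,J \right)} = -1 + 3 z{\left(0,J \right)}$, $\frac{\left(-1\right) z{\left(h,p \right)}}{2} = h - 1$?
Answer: $128$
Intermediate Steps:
$z{\left(h,p \right)} = 2 - 2 h$ ($z{\left(h,p \right)} = - 2 \left(h - 1\right) = - 2 \left(-1 + h\right) = 2 - 2 h$)
$H{\left(X,J \right)} = 5$ ($H{\left(X,J \right)} = -1 + 3 \left(2 - 0\right) = -1 + 3 \left(2 + 0\right) = -1 + 3 \cdot 2 = -1 + 6 = 5$)
$\left(3 + H{\left(-2,4 \right)}\right) 16 = \left(3 + 5\right) 16 = 8 \cdot 16 = 128$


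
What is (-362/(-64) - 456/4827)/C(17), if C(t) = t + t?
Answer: 16845/102976 ≈ 0.16358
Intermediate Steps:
C(t) = 2*t
(-362/(-64) - 456/4827)/C(17) = (-362/(-64) - 456/4827)/((2*17)) = (-362*(-1/64) - 456*1/4827)/34 = (181/32 - 152/1609)*(1/34) = (286365/51488)*(1/34) = 16845/102976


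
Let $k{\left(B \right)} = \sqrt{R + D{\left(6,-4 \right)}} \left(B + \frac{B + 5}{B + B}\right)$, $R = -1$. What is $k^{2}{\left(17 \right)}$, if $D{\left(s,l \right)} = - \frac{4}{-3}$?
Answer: $\frac{30000}{289} \approx 103.81$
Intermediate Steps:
$D{\left(s,l \right)} = \frac{4}{3}$ ($D{\left(s,l \right)} = \left(-4\right) \left(- \frac{1}{3}\right) = \frac{4}{3}$)
$k{\left(B \right)} = \frac{\sqrt{3} \left(B + \frac{5 + B}{2 B}\right)}{3}$ ($k{\left(B \right)} = \sqrt{-1 + \frac{4}{3}} \left(B + \frac{B + 5}{B + B}\right) = \frac{B + \frac{5 + B}{2 B}}{\sqrt{3}} = \frac{\sqrt{3}}{3} \left(B + \left(5 + B\right) \frac{1}{2 B}\right) = \frac{\sqrt{3}}{3} \left(B + \frac{5 + B}{2 B}\right) = \frac{\sqrt{3} \left(B + \frac{5 + B}{2 B}\right)}{3}$)
$k^{2}{\left(17 \right)} = \left(\frac{\sqrt{3} \left(5 + 17 \left(1 + 2 \cdot 17\right)\right)}{6 \cdot 17}\right)^{2} = \left(\frac{1}{6} \sqrt{3} \cdot \frac{1}{17} \left(5 + 17 \left(1 + 34\right)\right)\right)^{2} = \left(\frac{1}{6} \sqrt{3} \cdot \frac{1}{17} \left(5 + 17 \cdot 35\right)\right)^{2} = \left(\frac{1}{6} \sqrt{3} \cdot \frac{1}{17} \left(5 + 595\right)\right)^{2} = \left(\frac{1}{6} \sqrt{3} \cdot \frac{1}{17} \cdot 600\right)^{2} = \left(\frac{100 \sqrt{3}}{17}\right)^{2} = \frac{30000}{289}$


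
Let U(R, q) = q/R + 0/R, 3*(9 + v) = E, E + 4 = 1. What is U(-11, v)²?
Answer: 100/121 ≈ 0.82645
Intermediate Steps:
E = -3 (E = -4 + 1 = -3)
v = -10 (v = -9 + (⅓)*(-3) = -9 - 1 = -10)
U(R, q) = q/R (U(R, q) = q/R + 0 = q/R)
U(-11, v)² = (-10/(-11))² = (-10*(-1/11))² = (10/11)² = 100/121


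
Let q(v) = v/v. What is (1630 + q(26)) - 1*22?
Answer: 1609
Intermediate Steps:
q(v) = 1
(1630 + q(26)) - 1*22 = (1630 + 1) - 1*22 = 1631 - 22 = 1609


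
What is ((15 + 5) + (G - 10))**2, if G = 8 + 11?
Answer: 841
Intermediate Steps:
G = 19
((15 + 5) + (G - 10))**2 = ((15 + 5) + (19 - 10))**2 = (20 + 9)**2 = 29**2 = 841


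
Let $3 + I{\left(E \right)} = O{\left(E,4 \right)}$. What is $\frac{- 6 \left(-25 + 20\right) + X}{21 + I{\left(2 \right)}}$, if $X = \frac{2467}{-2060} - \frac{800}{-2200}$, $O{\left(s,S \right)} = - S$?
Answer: $\frac{660903}{317240} \approx 2.0833$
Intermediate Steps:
$I{\left(E \right)} = -7$ ($I{\left(E \right)} = -3 - 4 = -7$)
$X = - \frac{18897}{22660}$ ($X = 2467 \left(- \frac{1}{2060}\right) - - \frac{4}{11} = - \frac{2467}{2060} + \frac{4}{11} = - \frac{18897}{22660} \approx -0.83394$)
$\frac{- 6 \left(-25 + 20\right) + X}{21 + I{\left(2 \right)}} = \frac{- 6 \left(-25 + 20\right) - \frac{18897}{22660}}{21 - 7} = \frac{\left(-6\right) \left(-5\right) - \frac{18897}{22660}}{14} = \left(30 - \frac{18897}{22660}\right) \frac{1}{14} = \frac{660903}{22660} \cdot \frac{1}{14} = \frac{660903}{317240}$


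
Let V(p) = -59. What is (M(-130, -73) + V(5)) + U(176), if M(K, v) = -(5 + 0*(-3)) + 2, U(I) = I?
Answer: 114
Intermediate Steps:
M(K, v) = -3 (M(K, v) = -(5 + 0) + 2 = -1*5 + 2 = -5 + 2 = -3)
(M(-130, -73) + V(5)) + U(176) = (-3 - 59) + 176 = -62 + 176 = 114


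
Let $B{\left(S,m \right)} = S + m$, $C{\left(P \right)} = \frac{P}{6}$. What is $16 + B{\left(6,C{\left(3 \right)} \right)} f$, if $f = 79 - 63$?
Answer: $120$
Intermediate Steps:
$C{\left(P \right)} = \frac{P}{6}$ ($C{\left(P \right)} = P \frac{1}{6} = \frac{P}{6}$)
$f = 16$ ($f = 79 - 63 = 16$)
$16 + B{\left(6,C{\left(3 \right)} \right)} f = 16 + \left(6 + \frac{1}{6} \cdot 3\right) 16 = 16 + \left(6 + \frac{1}{2}\right) 16 = 16 + \frac{13}{2} \cdot 16 = 16 + 104 = 120$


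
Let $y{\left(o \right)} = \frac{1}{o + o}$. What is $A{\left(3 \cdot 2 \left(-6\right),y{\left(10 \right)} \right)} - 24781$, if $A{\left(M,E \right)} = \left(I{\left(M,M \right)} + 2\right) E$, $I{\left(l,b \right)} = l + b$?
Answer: $- \frac{49569}{2} \approx -24785.0$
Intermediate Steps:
$I{\left(l,b \right)} = b + l$
$y{\left(o \right)} = \frac{1}{2 o}$
$A{\left(M,E \right)} = E \left(2 + 2 M\right)$ ($A{\left(M,E \right)} = \left(\left(M + M\right) + 2\right) E = \left(2 M + 2\right) E = \left(2 + 2 M\right) E = E \left(2 + 2 M\right)$)
$A{\left(3 \cdot 2 \left(-6\right),y{\left(10 \right)} \right)} - 24781 = 2 \frac{1}{2 \cdot 10} \left(1 + 3 \cdot 2 \left(-6\right)\right) - 24781 = 2 \cdot \frac{1}{2} \cdot \frac{1}{10} \left(1 + 6 \left(-6\right)\right) - 24781 = 2 \cdot \frac{1}{20} \left(1 - 36\right) - 24781 = 2 \cdot \frac{1}{20} \left(-35\right) - 24781 = - \frac{7}{2} - 24781 = - \frac{49569}{2}$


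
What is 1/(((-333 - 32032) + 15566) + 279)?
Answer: -1/16520 ≈ -6.0533e-5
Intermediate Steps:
1/(((-333 - 32032) + 15566) + 279) = 1/((-32365 + 15566) + 279) = 1/(-16799 + 279) = 1/(-16520) = -1/16520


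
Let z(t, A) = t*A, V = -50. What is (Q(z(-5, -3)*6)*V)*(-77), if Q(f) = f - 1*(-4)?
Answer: 361900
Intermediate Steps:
z(t, A) = A*t
Q(f) = 4 + f (Q(f) = f + 4 = 4 + f)
(Q(z(-5, -3)*6)*V)*(-77) = ((4 - 3*(-5)*6)*(-50))*(-77) = ((4 + 15*6)*(-50))*(-77) = ((4 + 90)*(-50))*(-77) = (94*(-50))*(-77) = -4700*(-77) = 361900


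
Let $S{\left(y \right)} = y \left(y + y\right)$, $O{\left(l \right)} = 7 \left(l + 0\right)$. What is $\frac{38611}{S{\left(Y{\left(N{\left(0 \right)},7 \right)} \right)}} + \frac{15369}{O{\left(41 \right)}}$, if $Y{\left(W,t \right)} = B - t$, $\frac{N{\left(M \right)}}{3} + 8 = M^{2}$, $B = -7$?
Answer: $\frac{2443715}{16072} \approx 152.05$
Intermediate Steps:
$N{\left(M \right)} = -24 + 3 M^{2}$
$Y{\left(W,t \right)} = -7 - t$
$O{\left(l \right)} = 7 l$
$S{\left(y \right)} = 2 y^{2}$ ($S{\left(y \right)} = y 2 y = 2 y^{2}$)
$\frac{38611}{S{\left(Y{\left(N{\left(0 \right)},7 \right)} \right)}} + \frac{15369}{O{\left(41 \right)}} = \frac{38611}{2 \left(-7 - 7\right)^{2}} + \frac{15369}{7 \cdot 41} = \frac{38611}{2 \left(-7 - 7\right)^{2}} + \frac{15369}{287} = \frac{38611}{2 \left(-14\right)^{2}} + 15369 \cdot \frac{1}{287} = \frac{38611}{2 \cdot 196} + \frac{15369}{287} = \frac{38611}{392} + \frac{15369}{287} = \frac{2443715}{16072}$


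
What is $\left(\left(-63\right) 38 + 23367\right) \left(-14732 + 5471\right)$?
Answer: $-194230953$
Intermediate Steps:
$\left(\left(-63\right) 38 + 23367\right) \left(-14732 + 5471\right) = \left(-2394 + 23367\right) \left(-9261\right) = 20973 \left(-9261\right) = -194230953$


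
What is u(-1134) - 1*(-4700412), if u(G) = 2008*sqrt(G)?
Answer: 4700412 + 18072*I*sqrt(14) ≈ 4.7004e+6 + 67619.0*I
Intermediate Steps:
u(-1134) - 1*(-4700412) = 2008*sqrt(-1134) - 1*(-4700412) = 2008*(9*I*sqrt(14)) + 4700412 = 18072*I*sqrt(14) + 4700412 = 4700412 + 18072*I*sqrt(14)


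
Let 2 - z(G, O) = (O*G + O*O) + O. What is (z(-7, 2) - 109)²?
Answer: 9801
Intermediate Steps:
z(G, O) = 2 - O - O² - G*O (z(G, O) = 2 - ((O*G + O*O) + O) = 2 - ((G*O + O²) + O) = 2 - ((O² + G*O) + O) = 2 - (O + O² + G*O) = 2 + (-O - O² - G*O) = 2 - O - O² - G*O)
(z(-7, 2) - 109)² = ((2 - 1*2 - 1*2² - 1*(-7)*2) - 109)² = ((2 - 2 - 1*4 + 14) - 109)² = ((2 - 2 - 4 + 14) - 109)² = (10 - 109)² = (-99)² = 9801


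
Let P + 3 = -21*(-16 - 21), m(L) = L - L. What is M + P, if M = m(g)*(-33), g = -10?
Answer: 774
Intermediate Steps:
m(L) = 0
M = 0 (M = 0*(-33) = 0)
P = 774 (P = -3 - 21*(-16 - 21) = -3 - 21*(-37) = -3 + 777 = 774)
M + P = 0 + 774 = 774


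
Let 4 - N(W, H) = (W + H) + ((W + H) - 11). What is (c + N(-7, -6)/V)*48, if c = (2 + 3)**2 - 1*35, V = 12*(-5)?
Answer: -2564/5 ≈ -512.80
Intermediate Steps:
N(W, H) = 15 - 2*H - 2*W (N(W, H) = 4 - ((W + H) + ((W + H) - 11)) = 4 - ((H + W) + ((H + W) - 11)) = 4 - ((H + W) + (-11 + H + W)) = 4 - (-11 + 2*H + 2*W) = 4 + (11 - 2*H - 2*W) = 15 - 2*H - 2*W)
V = -60
c = -10 (c = 5**2 - 35 = 25 - 35 = -10)
(c + N(-7, -6)/V)*48 = (-10 + (15 - 2*(-6) - 2*(-7))/(-60))*48 = (-10 + (15 + 12 + 14)*(-1/60))*48 = (-10 + 41*(-1/60))*48 = (-10 - 41/60)*48 = -641/60*48 = -2564/5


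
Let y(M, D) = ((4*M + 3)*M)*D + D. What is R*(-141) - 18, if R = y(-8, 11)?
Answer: -361401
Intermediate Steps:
y(M, D) = D + D*M*(3 + 4*M) (y(M, D) = ((3 + 4*M)*M)*D + D = (M*(3 + 4*M))*D + D = D*M*(3 + 4*M) + D = D + D*M*(3 + 4*M))
R = 2563 (R = 11*(1 + 3*(-8) + 4*(-8)**2) = 11*(1 - 24 + 4*64) = 11*(1 - 24 + 256) = 11*233 = 2563)
R*(-141) - 18 = 2563*(-141) - 18 = -361383 - 18 = -361401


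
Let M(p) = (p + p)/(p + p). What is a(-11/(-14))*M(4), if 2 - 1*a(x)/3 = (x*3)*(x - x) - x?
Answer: 117/14 ≈ 8.3571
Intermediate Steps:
M(p) = 1 (M(p) = (2*p)/((2*p)) = (2*p)*(1/(2*p)) = 1)
a(x) = 6 + 3*x (a(x) = 6 - 3*((x*3)*(x - x) - x) = 6 - 3*((3*x)*0 - x) = 6 - 3*(0 - x) = 6 - (-3)*x = 6 + 3*x)
a(-11/(-14))*M(4) = (6 + 3*(-11/(-14)))*1 = (6 + 3*(-11*(-1/14)))*1 = (6 + 3*(11/14))*1 = (6 + 33/14)*1 = (117/14)*1 = 117/14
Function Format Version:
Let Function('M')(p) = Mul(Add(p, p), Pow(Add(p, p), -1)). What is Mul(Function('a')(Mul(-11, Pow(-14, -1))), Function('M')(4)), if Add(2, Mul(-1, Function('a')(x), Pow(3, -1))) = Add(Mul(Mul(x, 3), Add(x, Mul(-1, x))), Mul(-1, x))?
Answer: Rational(117, 14) ≈ 8.3571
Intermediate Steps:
Function('M')(p) = 1 (Function('M')(p) = Mul(Mul(2, p), Pow(Mul(2, p), -1)) = Mul(Mul(2, p), Mul(Rational(1, 2), Pow(p, -1))) = 1)
Function('a')(x) = Add(6, Mul(3, x)) (Function('a')(x) = Add(6, Mul(-3, Add(Mul(Mul(x, 3), Add(x, Mul(-1, x))), Mul(-1, x)))) = Add(6, Mul(-3, Add(Mul(Mul(3, x), 0), Mul(-1, x)))) = Add(6, Mul(-3, Add(0, Mul(-1, x)))) = Add(6, Mul(-3, Mul(-1, x))) = Add(6, Mul(3, x)))
Mul(Function('a')(Mul(-11, Pow(-14, -1))), Function('M')(4)) = Mul(Add(6, Mul(3, Mul(-11, Pow(-14, -1)))), 1) = Mul(Add(6, Mul(3, Mul(-11, Rational(-1, 14)))), 1) = Mul(Add(6, Mul(3, Rational(11, 14))), 1) = Mul(Add(6, Rational(33, 14)), 1) = Mul(Rational(117, 14), 1) = Rational(117, 14)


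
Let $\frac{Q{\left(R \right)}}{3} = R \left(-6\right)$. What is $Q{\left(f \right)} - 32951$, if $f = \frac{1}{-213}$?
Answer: $- \frac{2339515}{71} \approx -32951.0$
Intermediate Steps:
$f = - \frac{1}{213} \approx -0.0046948$
$Q{\left(R \right)} = - 18 R$ ($Q{\left(R \right)} = 3 R \left(-6\right) = 3 \left(- 6 R\right) = - 18 R$)
$Q{\left(f \right)} - 32951 = \left(-18\right) \left(- \frac{1}{213}\right) - 32951 = \frac{6}{71} - 32951 = - \frac{2339515}{71}$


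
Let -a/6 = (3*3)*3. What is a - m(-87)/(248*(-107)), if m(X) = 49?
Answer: -4298783/26536 ≈ -162.00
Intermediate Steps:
a = -162 (a = -6*3*3*3 = -54*3 = -6*27 = -162)
a - m(-87)/(248*(-107)) = -162 - 49/(248*(-107)) = -162 - 49/(-26536) = -162 - 49*(-1)/26536 = -162 - 1*(-49/26536) = -162 + 49/26536 = -4298783/26536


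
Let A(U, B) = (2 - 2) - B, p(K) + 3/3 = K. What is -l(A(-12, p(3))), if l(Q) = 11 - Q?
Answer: -13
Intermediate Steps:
p(K) = -1 + K
A(U, B) = -B (A(U, B) = 0 - B = -B)
-l(A(-12, p(3))) = -(11 - (-1)*(-1 + 3)) = -(11 - (-1)*2) = -(11 - 1*(-2)) = -(11 + 2) = -1*13 = -13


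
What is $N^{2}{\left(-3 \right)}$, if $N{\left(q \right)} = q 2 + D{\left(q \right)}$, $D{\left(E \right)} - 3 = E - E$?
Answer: $9$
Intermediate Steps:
$D{\left(E \right)} = 3$ ($D{\left(E \right)} = 3 + \left(E - E\right) = 3 + 0 = 3$)
$N{\left(q \right)} = 3 + 2 q$ ($N{\left(q \right)} = q 2 + 3 = 2 q + 3 = 3 + 2 q$)
$N^{2}{\left(-3 \right)} = \left(3 + 2 \left(-3\right)\right)^{2} = \left(3 - 6\right)^{2} = \left(-3\right)^{2} = 9$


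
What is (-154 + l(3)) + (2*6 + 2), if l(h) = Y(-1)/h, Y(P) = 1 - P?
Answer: -418/3 ≈ -139.33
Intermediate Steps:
l(h) = 2/h (l(h) = (1 - 1*(-1))/h = (1 + 1)/h = 2/h)
(-154 + l(3)) + (2*6 + 2) = (-154 + 2/3) + (2*6 + 2) = (-154 + 2*(1/3)) + (12 + 2) = (-154 + 2/3) + 14 = -460/3 + 14 = -418/3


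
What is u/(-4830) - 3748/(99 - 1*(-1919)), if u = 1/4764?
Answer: -43120965889/23217211080 ≈ -1.8573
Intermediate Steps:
u = 1/4764 ≈ 0.00020991
u/(-4830) - 3748/(99 - 1*(-1919)) = (1/4764)/(-4830) - 3748/(99 - 1*(-1919)) = (1/4764)*(-1/4830) - 3748/(99 + 1919) = -1/23010120 - 3748/2018 = -1/23010120 - 3748*1/2018 = -1/23010120 - 1874/1009 = -43120965889/23217211080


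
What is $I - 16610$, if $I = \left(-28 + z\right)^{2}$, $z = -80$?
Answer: $-4946$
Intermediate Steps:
$I = 11664$ ($I = \left(-28 - 80\right)^{2} = \left(-108\right)^{2} = 11664$)
$I - 16610 = 11664 - 16610 = -4946$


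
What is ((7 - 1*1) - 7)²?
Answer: 1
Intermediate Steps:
((7 - 1*1) - 7)² = ((7 - 1) - 7)² = (6 - 7)² = (-1)² = 1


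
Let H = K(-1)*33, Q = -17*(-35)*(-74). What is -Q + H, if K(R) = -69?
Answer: 41753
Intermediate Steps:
Q = -44030 (Q = 595*(-74) = -44030)
H = -2277 (H = -69*33 = -2277)
-Q + H = -1*(-44030) - 2277 = 44030 - 2277 = 41753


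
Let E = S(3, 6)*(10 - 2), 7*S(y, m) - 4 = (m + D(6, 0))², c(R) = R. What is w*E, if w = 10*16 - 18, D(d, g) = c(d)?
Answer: 168128/7 ≈ 24018.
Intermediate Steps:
D(d, g) = d
S(y, m) = 4/7 + (6 + m)²/7 (S(y, m) = 4/7 + (m + 6)²/7 = 4/7 + (6 + m)²/7)
E = 1184/7 (E = (4/7 + (6 + 6)²/7)*(10 - 2) = (4/7 + (⅐)*12²)*8 = (4/7 + (⅐)*144)*8 = (4/7 + 144/7)*8 = (148/7)*8 = 1184/7 ≈ 169.14)
w = 142 (w = 160 - 18 = 142)
w*E = 142*(1184/7) = 168128/7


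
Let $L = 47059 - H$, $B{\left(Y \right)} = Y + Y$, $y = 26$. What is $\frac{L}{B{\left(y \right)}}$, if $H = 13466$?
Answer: $\frac{33593}{52} \approx 646.02$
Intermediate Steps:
$B{\left(Y \right)} = 2 Y$
$L = 33593$ ($L = 47059 - 13466 = 33593$)
$\frac{L}{B{\left(y \right)}} = \frac{33593}{2 \cdot 26} = \frac{33593}{52}$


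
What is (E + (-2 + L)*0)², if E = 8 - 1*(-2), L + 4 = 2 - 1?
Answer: 100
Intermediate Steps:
L = -3 (L = -4 + (2 - 1) = -4 + 1 = -3)
E = 10 (E = 8 + 2 = 10)
(E + (-2 + L)*0)² = (10 + (-2 - 3)*0)² = (10 - 5*0)² = (10 + 0)² = 10² = 100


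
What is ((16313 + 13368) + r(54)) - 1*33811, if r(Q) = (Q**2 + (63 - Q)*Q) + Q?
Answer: -674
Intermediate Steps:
r(Q) = Q + Q**2 + Q*(63 - Q) (r(Q) = (Q**2 + Q*(63 - Q)) + Q = Q + Q**2 + Q*(63 - Q))
((16313 + 13368) + r(54)) - 1*33811 = ((16313 + 13368) + 64*54) - 1*33811 = (29681 + 3456) - 33811 = 33137 - 33811 = -674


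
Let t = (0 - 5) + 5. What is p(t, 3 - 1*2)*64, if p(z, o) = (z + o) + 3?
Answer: 256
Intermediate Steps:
t = 0 (t = -5 + 5 = 0)
p(z, o) = 3 + o + z (p(z, o) = (o + z) + 3 = 3 + o + z)
p(t, 3 - 1*2)*64 = (3 + (3 - 1*2) + 0)*64 = (3 + (3 - 2) + 0)*64 = (3 + 1 + 0)*64 = 4*64 = 256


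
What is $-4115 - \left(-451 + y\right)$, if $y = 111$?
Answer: $-3775$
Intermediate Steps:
$-4115 - \left(-451 + y\right) = -4115 - \left(-451 + 111\right) = -4115 - -340 = -4115 + 340 = -3775$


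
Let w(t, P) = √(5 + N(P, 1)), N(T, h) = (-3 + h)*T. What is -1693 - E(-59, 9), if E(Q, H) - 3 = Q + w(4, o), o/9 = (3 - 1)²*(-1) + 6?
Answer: -1637 - I*√31 ≈ -1637.0 - 5.5678*I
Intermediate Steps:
N(T, h) = T*(-3 + h)
o = 18 (o = 9*((3 - 1)²*(-1) + 6) = 9*(2²*(-1) + 6) = 9*(4*(-1) + 6) = 9*(-4 + 6) = 9*2 = 18)
w(t, P) = √(5 - 2*P) (w(t, P) = √(5 + P*(-3 + 1)) = √(5 + P*(-2)) = √(5 - 2*P))
E(Q, H) = 3 + Q + I*√31 (E(Q, H) = 3 + (Q + √(5 - 2*18)) = 3 + (Q + √(5 - 36)) = 3 + (Q + √(-31)) = 3 + (Q + I*√31) = 3 + Q + I*√31)
-1693 - E(-59, 9) = -1693 - (3 - 59 + I*√31) = -1693 - (-56 + I*√31) = -1693 + (56 - I*√31) = -1637 - I*√31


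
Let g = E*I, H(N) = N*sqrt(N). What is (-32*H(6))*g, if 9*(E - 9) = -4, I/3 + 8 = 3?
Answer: 24640*sqrt(6) ≈ 60355.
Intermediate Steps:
I = -15 (I = -24 + 3*3 = -24 + 9 = -15)
E = 77/9 (E = 9 + (1/9)*(-4) = 9 - 4/9 = 77/9 ≈ 8.5556)
H(N) = N**(3/2)
g = -385/3 (g = (77/9)*(-15) = -385/3 ≈ -128.33)
(-32*H(6))*g = -192*sqrt(6)*(-385/3) = 24640*sqrt(6)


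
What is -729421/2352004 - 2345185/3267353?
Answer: -7899160393353/7684827325412 ≈ -1.0279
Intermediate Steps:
-729421/2352004 - 2345185/3267353 = -7899160393353/7684827325412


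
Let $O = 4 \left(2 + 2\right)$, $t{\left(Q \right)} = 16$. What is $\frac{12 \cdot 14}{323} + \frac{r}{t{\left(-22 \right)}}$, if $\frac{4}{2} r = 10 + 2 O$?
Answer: $\frac{9471}{5168} \approx 1.8326$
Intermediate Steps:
$O = 16$ ($O = 4 \cdot 4 = 16$)
$r = 21$ ($r = \frac{10 + 2 \cdot 16}{2} = \frac{10 + 32}{2} = \frac{1}{2} \cdot 42 = 21$)
$\frac{12 \cdot 14}{323} + \frac{r}{t{\left(-22 \right)}} = \frac{12 \cdot 14}{323} + \frac{21}{16} = 168 \cdot \frac{1}{323} + 21 \cdot \frac{1}{16} = \frac{168}{323} + \frac{21}{16} = \frac{9471}{5168}$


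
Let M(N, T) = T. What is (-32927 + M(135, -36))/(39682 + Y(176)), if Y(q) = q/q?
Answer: -4709/5669 ≈ -0.83066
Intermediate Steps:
Y(q) = 1
(-32927 + M(135, -36))/(39682 + Y(176)) = (-32927 - 36)/(39682 + 1) = -32963/39683 = -32963*1/39683 = -4709/5669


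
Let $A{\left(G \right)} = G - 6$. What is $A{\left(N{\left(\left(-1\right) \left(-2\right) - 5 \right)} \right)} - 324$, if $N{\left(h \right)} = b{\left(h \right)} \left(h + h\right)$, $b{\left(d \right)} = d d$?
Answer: $-384$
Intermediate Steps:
$b{\left(d \right)} = d^{2}$
$N{\left(h \right)} = 2 h^{3}$ ($N{\left(h \right)} = h^{2} \left(h + h\right) = h^{2} \cdot 2 h = 2 h^{3}$)
$A{\left(G \right)} = -6 + G$ ($A{\left(G \right)} = G - 6 = -6 + G$)
$A{\left(N{\left(\left(-1\right) \left(-2\right) - 5 \right)} \right)} - 324 = \left(-6 + 2 \left(\left(-1\right) \left(-2\right) - 5\right)^{3}\right) - 324 = \left(-6 + 2 \left(2 - 5\right)^{3}\right) - 324 = \left(-6 + 2 \left(-3\right)^{3}\right) - 324 = \left(-6 + 2 \left(-27\right)\right) - 324 = \left(-6 - 54\right) - 324 = -60 - 324 = -384$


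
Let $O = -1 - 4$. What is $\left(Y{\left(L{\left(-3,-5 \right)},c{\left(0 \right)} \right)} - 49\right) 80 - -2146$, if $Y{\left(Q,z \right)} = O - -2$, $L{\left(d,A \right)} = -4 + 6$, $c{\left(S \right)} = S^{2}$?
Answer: $-2014$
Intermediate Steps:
$O = -5$ ($O = -1 - 4 = -5$)
$L{\left(d,A \right)} = 2$
$Y{\left(Q,z \right)} = -3$ ($Y{\left(Q,z \right)} = -5 - -2 = -5 + 2 = -3$)
$\left(Y{\left(L{\left(-3,-5 \right)},c{\left(0 \right)} \right)} - 49\right) 80 - -2146 = \left(-3 - 49\right) 80 - -2146 = \left(-52\right) 80 + 2146 = -4160 + 2146 = -2014$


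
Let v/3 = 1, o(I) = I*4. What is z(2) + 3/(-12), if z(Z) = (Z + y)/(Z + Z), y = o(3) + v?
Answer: 4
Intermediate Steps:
o(I) = 4*I
v = 3 (v = 3*1 = 3)
y = 15 (y = 4*3 + 3 = 12 + 3 = 15)
z(Z) = (15 + Z)/(2*Z) (z(Z) = (Z + 15)/(Z + Z) = (15 + Z)/((2*Z)) = (15 + Z)*(1/(2*Z)) = (15 + Z)/(2*Z))
z(2) + 3/(-12) = (½)*(15 + 2)/2 + 3/(-12) = (½)*(½)*17 - 1/12*3 = 17/4 - ¼ = 4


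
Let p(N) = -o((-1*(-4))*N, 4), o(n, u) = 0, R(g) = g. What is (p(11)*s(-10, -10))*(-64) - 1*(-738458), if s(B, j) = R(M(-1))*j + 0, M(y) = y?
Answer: 738458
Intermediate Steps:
s(B, j) = -j (s(B, j) = -j + 0 = -j)
p(N) = 0 (p(N) = -1*0 = 0)
(p(11)*s(-10, -10))*(-64) - 1*(-738458) = (0*(-1*(-10)))*(-64) - 1*(-738458) = (0*10)*(-64) + 738458 = 0*(-64) + 738458 = 0 + 738458 = 738458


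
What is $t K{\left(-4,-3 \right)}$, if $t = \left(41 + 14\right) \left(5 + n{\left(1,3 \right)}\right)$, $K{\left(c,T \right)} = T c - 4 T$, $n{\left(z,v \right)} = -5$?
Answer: $0$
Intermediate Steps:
$K{\left(c,T \right)} = - 4 T + T c$
$t = 0$ ($t = \left(41 + 14\right) \left(5 - 5\right) = 55 \cdot 0 = 0$)
$t K{\left(-4,-3 \right)} = 0 \left(- 3 \left(-4 - 4\right)\right) = 0 \left(\left(-3\right) \left(-8\right)\right) = 0 \cdot 24 = 0$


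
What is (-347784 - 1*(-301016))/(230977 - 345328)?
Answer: 46768/114351 ≈ 0.40899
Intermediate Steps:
(-347784 - 1*(-301016))/(230977 - 345328) = (-347784 + 301016)/(-114351) = -46768*(-1/114351) = 46768/114351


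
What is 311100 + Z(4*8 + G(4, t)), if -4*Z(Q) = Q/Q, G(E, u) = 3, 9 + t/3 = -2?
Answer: 1244399/4 ≈ 3.1110e+5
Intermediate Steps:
t = -33 (t = -27 + 3*(-2) = -27 - 6 = -33)
Z(Q) = -¼ (Z(Q) = -Q/(4*Q) = -¼*1 = -¼)
311100 + Z(4*8 + G(4, t)) = 311100 - ¼ = 1244399/4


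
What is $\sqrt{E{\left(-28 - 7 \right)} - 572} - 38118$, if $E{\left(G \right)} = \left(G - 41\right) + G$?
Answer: $-38118 + i \sqrt{683} \approx -38118.0 + 26.134 i$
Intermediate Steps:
$E{\left(G \right)} = -41 + 2 G$ ($E{\left(G \right)} = \left(-41 + G\right) + G = -41 + 2 G$)
$\sqrt{E{\left(-28 - 7 \right)} - 572} - 38118 = \sqrt{\left(-41 + 2 \left(-28 - 7\right)\right) - 572} - 38118 = \sqrt{\left(-41 + 2 \left(-35\right)\right) - 572} - 38118 = \sqrt{\left(-41 - 70\right) - 572} - 38118 = \sqrt{-111 - 572} - 38118 = \sqrt{-683} - 38118 = i \sqrt{683} - 38118 = -38118 + i \sqrt{683}$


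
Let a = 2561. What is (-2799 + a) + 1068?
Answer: 830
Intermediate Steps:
(-2799 + a) + 1068 = (-2799 + 2561) + 1068 = -238 + 1068 = 830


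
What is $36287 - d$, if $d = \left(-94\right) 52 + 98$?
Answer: $41077$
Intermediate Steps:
$d = -4790$ ($d = -4888 + 98 = -4790$)
$36287 - d = 36287 - -4790 = 36287 + 4790 = 41077$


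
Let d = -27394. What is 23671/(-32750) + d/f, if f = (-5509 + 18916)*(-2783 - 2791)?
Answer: -884025652589/1223713869750 ≈ -0.72241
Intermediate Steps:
f = -74730618 (f = 13407*(-5574) = -74730618)
23671/(-32750) + d/f = 23671/(-32750) - 27394/(-74730618) = 23671*(-1/32750) - 27394*(-1/74730618) = -23671/32750 + 13697/37365309 = -884025652589/1223713869750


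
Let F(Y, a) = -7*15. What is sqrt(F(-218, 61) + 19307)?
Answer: sqrt(19202) ≈ 138.57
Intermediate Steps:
F(Y, a) = -105 (F(Y, a) = -1*105 = -105)
sqrt(F(-218, 61) + 19307) = sqrt(-105 + 19307) = sqrt(19202)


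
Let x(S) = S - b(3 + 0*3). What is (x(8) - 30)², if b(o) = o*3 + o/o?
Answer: 1024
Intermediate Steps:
b(o) = 1 + 3*o (b(o) = 3*o + 1 = 1 + 3*o)
x(S) = -10 + S (x(S) = S - (1 + 3*(3 + 0*3)) = S - (1 + 3*(3 + 0)) = S - (1 + 3*3) = S - (1 + 9) = S - 1*10 = S - 10 = -10 + S)
(x(8) - 30)² = ((-10 + 8) - 30)² = (-2 - 30)² = (-32)² = 1024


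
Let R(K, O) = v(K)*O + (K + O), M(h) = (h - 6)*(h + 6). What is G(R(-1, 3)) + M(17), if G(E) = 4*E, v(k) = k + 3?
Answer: 285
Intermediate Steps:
v(k) = 3 + k
M(h) = (-6 + h)*(6 + h)
R(K, O) = K + O + O*(3 + K) (R(K, O) = (3 + K)*O + (K + O) = O*(3 + K) + (K + O) = K + O + O*(3 + K))
G(R(-1, 3)) + M(17) = 4*(-1 + 3 + 3*(3 - 1)) + (-36 + 17²) = 4*(-1 + 3 + 3*2) + (-36 + 289) = 4*(-1 + 3 + 6) + 253 = 4*8 + 253 = 32 + 253 = 285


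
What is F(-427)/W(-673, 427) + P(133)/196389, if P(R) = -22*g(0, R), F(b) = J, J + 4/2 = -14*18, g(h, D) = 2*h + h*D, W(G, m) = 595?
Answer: -254/595 ≈ -0.42689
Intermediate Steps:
g(h, D) = 2*h + D*h
J = -254 (J = -2 - 14*18 = -2 - 252 = -254)
F(b) = -254
P(R) = 0 (P(R) = -0*(2 + R) = -22*0 = 0)
F(-427)/W(-673, 427) + P(133)/196389 = -254/595 + 0/196389 = -254*1/595 + 0*(1/196389) = -254/595 + 0 = -254/595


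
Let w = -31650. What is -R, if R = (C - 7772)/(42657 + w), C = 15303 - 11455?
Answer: 436/1223 ≈ 0.35650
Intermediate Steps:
C = 3848
R = -436/1223 (R = (3848 - 7772)/(42657 - 31650) = -3924/11007 = -3924*1/11007 = -436/1223 ≈ -0.35650)
-R = -1*(-436/1223) = 436/1223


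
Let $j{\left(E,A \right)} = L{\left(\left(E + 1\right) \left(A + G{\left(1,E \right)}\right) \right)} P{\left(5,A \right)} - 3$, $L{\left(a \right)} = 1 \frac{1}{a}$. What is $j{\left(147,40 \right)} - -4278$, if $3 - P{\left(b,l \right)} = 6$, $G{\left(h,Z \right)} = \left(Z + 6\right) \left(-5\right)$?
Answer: $\frac{458707503}{107300} \approx 4275.0$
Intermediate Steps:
$G{\left(h,Z \right)} = -30 - 5 Z$ ($G{\left(h,Z \right)} = \left(6 + Z\right) \left(-5\right) = -30 - 5 Z$)
$P{\left(b,l \right)} = -3$ ($P{\left(b,l \right)} = 3 - 6 = -3$)
$L{\left(a \right)} = \frac{1}{a}$
$j{\left(E,A \right)} = -3 - \frac{3}{\left(1 + E\right) \left(-30 + A - 5 E\right)}$ ($j{\left(E,A \right)} = \frac{1}{\left(E + 1\right) \left(A - \left(30 + 5 E\right)\right)} \left(-3\right) - 3 = \frac{1}{\left(1 + E\right) \left(-30 + A - 5 E\right)} \left(-3\right) - 3 = - \frac{3}{\left(1 + E\right) \left(-30 + A - 5 E\right)} - 3 = -3 - \frac{3}{\left(1 + E\right) \left(-30 + A - 5 E\right)}$)
$j{\left(147,40 \right)} - -4278 = \left(-3 + \frac{3}{30 - 40 + 5 \cdot 147 + 147 \left(30 + 5 \cdot 147\right) - 40 \cdot 147}\right) - -4278 = \left(-3 + \frac{3}{30 - 40 + 735 + 147 \left(30 + 735\right) - 5880}\right) + 4278 = \left(-3 + \frac{3}{30 - 40 + 735 + 147 \cdot 765 - 5880}\right) + 4278 = \left(-3 + \frac{3}{30 - 40 + 735 + 112455 - 5880}\right) + 4278 = \left(-3 + \frac{3}{107300}\right) + 4278 = - \frac{321897}{107300} + 4278 = \frac{458707503}{107300}$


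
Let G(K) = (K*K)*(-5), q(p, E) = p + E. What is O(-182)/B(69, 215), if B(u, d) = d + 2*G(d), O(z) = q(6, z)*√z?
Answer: 176*I*√182/462035 ≈ 0.0051389*I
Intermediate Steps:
q(p, E) = E + p
G(K) = -5*K² (G(K) = K²*(-5) = -5*K²)
O(z) = √z*(6 + z) (O(z) = (z + 6)*√z = (6 + z)*√z = √z*(6 + z))
B(u, d) = d - 10*d² (B(u, d) = d + 2*(-5*d²) = d - 10*d²)
O(-182)/B(69, 215) = (√(-182)*(6 - 182))/((215*(1 - 10*215))) = ((I*√182)*(-176))/((215*(1 - 2150))) = (-176*I*√182)/((215*(-2149))) = -176*I*√182/(-462035) = -176*I*√182*(-1/462035) = 176*I*√182/462035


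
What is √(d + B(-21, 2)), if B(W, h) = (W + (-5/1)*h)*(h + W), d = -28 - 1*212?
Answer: √349 ≈ 18.682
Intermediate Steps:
d = -240 (d = -28 - 212 = -240)
B(W, h) = (W + h)*(W - 5*h) (B(W, h) = (W + (-5*1)*h)*(W + h) = (W - 5*h)*(W + h) = (W + h)*(W - 5*h))
√(d + B(-21, 2)) = √(-240 + ((-21)² - 5*2² - 4*(-21)*2)) = √(-240 + (441 - 5*4 + 168)) = √(-240 + (441 - 20 + 168)) = √(-240 + 589) = √349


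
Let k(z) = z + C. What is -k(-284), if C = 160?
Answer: 124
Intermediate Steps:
k(z) = 160 + z (k(z) = z + 160 = 160 + z)
-k(-284) = -(160 - 284) = -1*(-124) = 124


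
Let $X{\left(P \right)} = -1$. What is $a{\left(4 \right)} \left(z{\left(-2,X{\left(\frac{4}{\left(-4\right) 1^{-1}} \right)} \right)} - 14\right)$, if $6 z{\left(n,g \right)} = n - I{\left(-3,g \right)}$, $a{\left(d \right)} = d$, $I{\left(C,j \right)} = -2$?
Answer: $-56$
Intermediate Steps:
$z{\left(n,g \right)} = \frac{1}{3} + \frac{n}{6}$ ($z{\left(n,g \right)} = \frac{n - -2}{6} = \frac{n + 2}{6} = \frac{2 + n}{6} = \frac{1}{3} + \frac{n}{6}$)
$a{\left(4 \right)} \left(z{\left(-2,X{\left(\frac{4}{\left(-4\right) 1^{-1}} \right)} \right)} - 14\right) = 4 \left(\left(\frac{1}{3} + \frac{1}{6} \left(-2\right)\right) - 14\right) = 4 \left(\left(\frac{1}{3} - \frac{1}{3}\right) - 14\right) = 4 \left(0 - 14\right) = 4 \left(-14\right) = -56$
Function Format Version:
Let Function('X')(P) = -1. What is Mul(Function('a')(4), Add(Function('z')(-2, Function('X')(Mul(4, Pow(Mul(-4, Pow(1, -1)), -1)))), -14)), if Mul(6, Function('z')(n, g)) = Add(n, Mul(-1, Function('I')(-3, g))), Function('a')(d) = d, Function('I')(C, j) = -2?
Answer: -56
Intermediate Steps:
Function('z')(n, g) = Add(Rational(1, 3), Mul(Rational(1, 6), n)) (Function('z')(n, g) = Mul(Rational(1, 6), Add(n, Mul(-1, -2))) = Mul(Rational(1, 6), Add(n, 2)) = Mul(Rational(1, 6), Add(2, n)) = Add(Rational(1, 3), Mul(Rational(1, 6), n)))
Mul(Function('a')(4), Add(Function('z')(-2, Function('X')(Mul(4, Pow(Mul(-4, Pow(1, -1)), -1)))), -14)) = Mul(4, Add(Add(Rational(1, 3), Mul(Rational(1, 6), -2)), -14)) = Mul(4, Add(Add(Rational(1, 3), Rational(-1, 3)), -14)) = Mul(4, Add(0, -14)) = Mul(4, -14) = -56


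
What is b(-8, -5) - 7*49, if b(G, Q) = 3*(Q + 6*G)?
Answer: -502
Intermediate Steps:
b(G, Q) = 3*Q + 18*G
b(-8, -5) - 7*49 = (3*(-5) + 18*(-8)) - 7*49 = (-15 - 144) - 343 = -159 - 343 = -502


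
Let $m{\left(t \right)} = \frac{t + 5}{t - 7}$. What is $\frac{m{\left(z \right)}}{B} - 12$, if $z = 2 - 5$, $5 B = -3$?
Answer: $- \frac{35}{3} \approx -11.667$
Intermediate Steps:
$B = - \frac{3}{5}$ ($B = \frac{1}{5} \left(-3\right) = - \frac{3}{5} \approx -0.6$)
$z = -3$ ($z = 2 - 5 = -3$)
$m{\left(t \right)} = \frac{5 + t}{-7 + t}$
$\frac{m{\left(z \right)}}{B} - 12 = \frac{\frac{1}{-7 - 3} \left(5 - 3\right)}{- \frac{3}{5}} - 12 = - \frac{5 \frac{1}{-10} \cdot 2}{3} - 12 = - \frac{5 \left(\left(- \frac{1}{10}\right) 2\right)}{3} - 12 = \left(- \frac{5}{3}\right) \left(- \frac{1}{5}\right) - 12 = \frac{1}{3} - 12 = - \frac{35}{3}$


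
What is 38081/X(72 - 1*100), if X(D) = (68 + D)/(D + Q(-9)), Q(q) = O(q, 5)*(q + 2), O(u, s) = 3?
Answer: -1865969/40 ≈ -46649.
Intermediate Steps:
Q(q) = 6 + 3*q (Q(q) = 3*(q + 2) = 3*(2 + q) = 6 + 3*q)
X(D) = (68 + D)/(-21 + D) (X(D) = (68 + D)/(D + (6 + 3*(-9))) = (68 + D)/(D + (6 - 27)) = (68 + D)/(D - 21) = (68 + D)/(-21 + D))
38081/X(72 - 1*100) = 38081/(((68 + (72 - 1*100))/(-21 + (72 - 1*100)))) = 38081/(((68 + (72 - 100))/(-21 + (72 - 100)))) = 38081/(((68 - 28)/(-21 - 28))) = 38081/((40/(-49))) = 38081/((-1/49*40)) = 38081/(-40/49) = 38081*(-49/40) = -1865969/40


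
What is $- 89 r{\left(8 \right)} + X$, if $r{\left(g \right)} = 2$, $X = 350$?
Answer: $172$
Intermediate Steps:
$- 89 r{\left(8 \right)} + X = \left(-89\right) 2 + 350 = -178 + 350 = 172$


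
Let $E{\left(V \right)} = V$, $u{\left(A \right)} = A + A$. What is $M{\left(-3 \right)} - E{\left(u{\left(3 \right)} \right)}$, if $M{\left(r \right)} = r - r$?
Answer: $-6$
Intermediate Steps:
$u{\left(A \right)} = 2 A$
$M{\left(r \right)} = 0$
$M{\left(-3 \right)} - E{\left(u{\left(3 \right)} \right)} = 0 - 2 \cdot 3 = 0 - 6 = -6$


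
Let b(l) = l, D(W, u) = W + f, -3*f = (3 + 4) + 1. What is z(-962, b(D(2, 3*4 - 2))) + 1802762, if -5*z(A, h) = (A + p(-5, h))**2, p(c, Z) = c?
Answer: 8078721/5 ≈ 1.6157e+6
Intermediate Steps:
f = -8/3 (f = -((3 + 4) + 1)/3 = -(7 + 1)/3 = -1/3*8 = -8/3 ≈ -2.6667)
D(W, u) = -8/3 + W (D(W, u) = W - 8/3 = -8/3 + W)
z(A, h) = -(-5 + A)**2/5 (z(A, h) = -(A - 5)**2/5 = -(-5 + A)**2/5)
z(-962, b(D(2, 3*4 - 2))) + 1802762 = -(-5 - 962)**2/5 + 1802762 = -1/5*(-967)**2 + 1802762 = -1/5*935089 + 1802762 = -935089/5 + 1802762 = 8078721/5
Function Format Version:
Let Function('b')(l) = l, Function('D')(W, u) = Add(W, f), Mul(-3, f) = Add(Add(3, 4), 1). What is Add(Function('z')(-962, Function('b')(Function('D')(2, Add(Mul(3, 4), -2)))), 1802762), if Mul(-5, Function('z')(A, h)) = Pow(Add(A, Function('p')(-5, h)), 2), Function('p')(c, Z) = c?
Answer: Rational(8078721, 5) ≈ 1.6157e+6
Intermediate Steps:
f = Rational(-8, 3) (f = Mul(Rational(-1, 3), Add(Add(3, 4), 1)) = Mul(Rational(-1, 3), Add(7, 1)) = Mul(Rational(-1, 3), 8) = Rational(-8, 3) ≈ -2.6667)
Function('D')(W, u) = Add(Rational(-8, 3), W) (Function('D')(W, u) = Add(W, Rational(-8, 3)) = Add(Rational(-8, 3), W))
Function('z')(A, h) = Mul(Rational(-1, 5), Pow(Add(-5, A), 2)) (Function('z')(A, h) = Mul(Rational(-1, 5), Pow(Add(A, -5), 2)) = Mul(Rational(-1, 5), Pow(Add(-5, A), 2)))
Add(Function('z')(-962, Function('b')(Function('D')(2, Add(Mul(3, 4), -2)))), 1802762) = Add(Mul(Rational(-1, 5), Pow(Add(-5, -962), 2)), 1802762) = Add(Mul(Rational(-1, 5), Pow(-967, 2)), 1802762) = Add(Mul(Rational(-1, 5), 935089), 1802762) = Add(Rational(-935089, 5), 1802762) = Rational(8078721, 5)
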